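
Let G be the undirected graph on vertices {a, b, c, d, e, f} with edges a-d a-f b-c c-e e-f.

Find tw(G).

A width-1 tree decomposition is:
Bags: B1 = {b, c}  B2 = {c, e}  B3 = {e, f}  B4 = {a, f}  B5 = {a, d}
Tree: B1–B2, B2–B3, B3–B4, B4–B5
Every bag has size at most 2, so the width is 2 − 1 = 1 and tw(G) ≤ 1. Since G has at least one edge (e.g. b–c), it is not an edgeless graph, so tw(G) ≥ 1. Therefore the treewidth is 1.

1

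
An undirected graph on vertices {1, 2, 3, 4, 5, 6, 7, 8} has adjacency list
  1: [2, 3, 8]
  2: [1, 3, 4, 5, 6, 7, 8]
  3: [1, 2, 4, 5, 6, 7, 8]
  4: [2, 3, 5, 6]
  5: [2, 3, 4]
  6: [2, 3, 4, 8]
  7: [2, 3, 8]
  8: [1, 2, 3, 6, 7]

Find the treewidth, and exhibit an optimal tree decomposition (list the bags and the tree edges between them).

Each bag holds 4 vertices, so the decomposition has width 3, which upper-bounds the treewidth. On the other hand G contains the 4-clique {1, 2, 3, 8}. A clique must lie in a single bag of any decomposition, so no decomposition can have width below 3. Hence tw(G) = 3 exactly.

Treewidth 3.
One such decomposition:
Bags: B1 = {2, 3, 4, 6}  B2 = {2, 3, 6, 8}  B3 = {1, 2, 3, 8}  B4 = {2, 3, 4, 5}  B5 = {2, 3, 7, 8}
Tree: B1–B2, B2–B3, B1–B4, B3–B5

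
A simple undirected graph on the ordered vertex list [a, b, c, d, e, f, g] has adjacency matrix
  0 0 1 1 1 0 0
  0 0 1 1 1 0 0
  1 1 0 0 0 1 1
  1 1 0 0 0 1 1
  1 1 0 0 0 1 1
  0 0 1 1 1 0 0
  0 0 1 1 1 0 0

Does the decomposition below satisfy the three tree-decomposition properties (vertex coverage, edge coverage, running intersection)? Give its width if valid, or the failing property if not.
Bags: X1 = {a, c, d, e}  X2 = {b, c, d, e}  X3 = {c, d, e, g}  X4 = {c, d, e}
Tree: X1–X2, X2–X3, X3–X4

No — vertex f appears in no bag.

A tree decomposition must satisfy three properties: every vertex lies in some bag; for every edge, both endpoints lie together in some bag; and for every vertex, the bags containing it form a connected subtree. Here vertex f appears in no bag, so the decomposition is invalid.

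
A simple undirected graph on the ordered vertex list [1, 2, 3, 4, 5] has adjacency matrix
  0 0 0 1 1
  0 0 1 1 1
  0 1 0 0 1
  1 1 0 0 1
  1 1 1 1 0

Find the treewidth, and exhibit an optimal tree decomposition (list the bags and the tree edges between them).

Treewidth 2.
One optimal decomposition is:
Bags: B1 = {1, 4, 5}  B2 = {2, 4, 5}  B3 = {2, 3, 5}
Tree: B1–B2, B2–B3

Every bag has size at most 3, so the width is 3 − 1 = 2 and tw(G) ≤ 2. Conversely, {1, 4, 5} is a clique of size 3, and the vertices of any clique must share a bag in every tree decomposition; so some bag has ≥ 3 vertices and tw(G) ≥ 2. Hence tw(G) = 2 exactly.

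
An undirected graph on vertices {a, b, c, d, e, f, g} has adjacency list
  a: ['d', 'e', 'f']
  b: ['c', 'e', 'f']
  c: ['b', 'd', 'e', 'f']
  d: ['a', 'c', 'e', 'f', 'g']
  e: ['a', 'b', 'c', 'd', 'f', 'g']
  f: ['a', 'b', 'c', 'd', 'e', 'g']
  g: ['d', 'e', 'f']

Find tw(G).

A width-3 tree decomposition is:
Bags: B1 = {d, e, f, g}  B2 = {c, d, e, f}  B3 = {b, c, e, f}  B4 = {a, d, e, f}
Tree: B1–B2, B2–B3, B2–B4
The largest bag has 4 vertices, giving width 3; this decomposition certifies tw(G) ≤ 3. For the lower bound, the 4 vertices {d, e, f, g} are pairwise adjacent, and any tree decomposition puts a clique entirely inside one bag — forcing width ≥ 3. Combining the bounds, tw(G) = 3.

3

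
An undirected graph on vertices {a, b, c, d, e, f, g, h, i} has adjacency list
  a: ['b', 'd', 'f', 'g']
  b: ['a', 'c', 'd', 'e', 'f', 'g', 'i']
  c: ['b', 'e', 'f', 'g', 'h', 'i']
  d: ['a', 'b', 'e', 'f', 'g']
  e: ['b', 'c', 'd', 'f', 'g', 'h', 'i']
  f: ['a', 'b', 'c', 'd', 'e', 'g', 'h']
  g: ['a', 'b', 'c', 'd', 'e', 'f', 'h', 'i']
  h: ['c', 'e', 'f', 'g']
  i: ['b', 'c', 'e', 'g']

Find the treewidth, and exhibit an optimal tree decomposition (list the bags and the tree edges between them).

Every bag has size at most 5, so the width is 5 − 1 = 4 and tw(G) ≤ 4. For the lower bound, the 5 vertices {c, e, f, g, h} are pairwise adjacent, and any tree decomposition puts a clique entirely inside one bag — forcing width ≥ 4. Hence tw(G) = 4 exactly.

Treewidth 4.
Bags: B1 = {b, d, e, f, g}  B2 = {a, b, d, f, g}  B3 = {b, c, e, f, g}  B4 = {b, c, e, g, i}  B5 = {c, e, f, g, h}
Tree: B1–B2, B1–B3, B3–B4, B3–B5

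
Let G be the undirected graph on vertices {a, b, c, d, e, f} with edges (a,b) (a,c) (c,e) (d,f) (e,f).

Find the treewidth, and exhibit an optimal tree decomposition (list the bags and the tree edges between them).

Every bag has size at most 2, so the width is 2 − 1 = 1 and tw(G) ≤ 1. G has an edge, so its treewidth is at least 1. Hence tw(G) = 1 exactly.

Treewidth 1.
Bags: B1 = {a, b}  B2 = {a, c}  B3 = {c, e}  B4 = {e, f}  B5 = {d, f}
Tree: B1–B2, B2–B3, B3–B4, B4–B5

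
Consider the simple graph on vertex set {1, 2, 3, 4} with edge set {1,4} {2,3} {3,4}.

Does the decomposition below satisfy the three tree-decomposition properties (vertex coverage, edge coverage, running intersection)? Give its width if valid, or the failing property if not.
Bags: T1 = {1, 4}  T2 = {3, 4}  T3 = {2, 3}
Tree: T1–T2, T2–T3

Yes; width 1.

Every vertex of G appears in some bag (union = {1, 2, 3, 4}); every edge is covered by a bag; and for each vertex v the set of bags containing v is connected in the bag tree. The decomposition is therefore valid. The largest bag has 2 vertices, so the width is 1.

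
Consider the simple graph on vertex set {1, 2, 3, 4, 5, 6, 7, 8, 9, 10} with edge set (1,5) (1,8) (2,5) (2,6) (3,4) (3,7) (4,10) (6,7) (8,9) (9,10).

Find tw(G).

2

A width-2 tree decomposition is:
Bags: B1 = {3, 6, 7}  B2 = {2, 3, 6}  B3 = {2, 3, 5}  B4 = {1, 3, 5}  B5 = {1, 3, 8}  B6 = {3, 8, 9}  B7 = {3, 9, 10}  B8 = {3, 4, 10}
Tree: B1–B2, B2–B3, B3–B4, B4–B5, B5–B6, B6–B7, B7–B8
Every bag has size at most 3, so the width is 3 − 1 = 2 and tw(G) ≤ 2. Since 3–7–6–2–5–1–8–9–10–4–3 is a cycle in G, G is not acyclic. Forests are exactly the graphs of treewidth ≤ 1, so tw(G) ≥ 2. Hence tw(G) = 2 exactly.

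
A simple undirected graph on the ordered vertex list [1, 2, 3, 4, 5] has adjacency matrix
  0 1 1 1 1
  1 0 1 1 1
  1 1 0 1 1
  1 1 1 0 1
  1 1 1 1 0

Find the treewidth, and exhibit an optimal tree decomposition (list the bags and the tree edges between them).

A single bag containing all 5 vertices is trivially a valid decomposition of width 4. For the lower bound, the 5 vertices {1, 2, 3, 4, 5} are pairwise adjacent, and any tree decomposition puts a clique entirely inside one bag — forcing width ≥ 4. The upper and lower bounds meet at 4, so that is the treewidth.

Treewidth 4.
Bags: B1 = {1, 2, 3, 4, 5}
Tree: (single bag)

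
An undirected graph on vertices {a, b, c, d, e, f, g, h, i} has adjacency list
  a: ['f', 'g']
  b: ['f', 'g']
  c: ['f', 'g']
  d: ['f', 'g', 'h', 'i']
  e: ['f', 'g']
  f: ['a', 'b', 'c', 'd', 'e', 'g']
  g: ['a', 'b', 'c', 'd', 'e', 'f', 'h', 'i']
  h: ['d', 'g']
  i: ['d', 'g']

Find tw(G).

2

A width-2 tree decomposition is:
Bags: B1 = {d, f, g}  B2 = {c, f, g}  B3 = {e, f, g}  B4 = {a, f, g}  B5 = {b, f, g}  B6 = {d, g, i}  B7 = {d, g, h}
Tree: B1–B2, B1–B3, B1–B4, B2–B5, B1–B6, B1–B7
The largest bag has 3 vertices, giving width 2; this decomposition certifies tw(G) ≤ 2. On the other hand G contains the 3-clique {d, g, h}. A clique must lie in a single bag of any decomposition, so no decomposition can have width below 2. Combining the bounds, tw(G) = 2.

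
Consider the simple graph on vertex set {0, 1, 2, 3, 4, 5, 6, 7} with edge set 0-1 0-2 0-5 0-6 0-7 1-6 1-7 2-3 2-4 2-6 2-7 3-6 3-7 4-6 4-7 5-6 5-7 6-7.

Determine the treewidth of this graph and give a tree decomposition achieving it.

Every bag has size at most 4, so the width is 4 − 1 = 3 and tw(G) ≤ 3. For the lower bound, the 4 vertices {0, 1, 6, 7} are pairwise adjacent, and any tree decomposition puts a clique entirely inside one bag — forcing width ≥ 3. Combining the bounds, tw(G) = 3.

Treewidth 3.
Bags: B1 = {0, 2, 6, 7}  B2 = {0, 5, 6, 7}  B3 = {2, 4, 6, 7}  B4 = {0, 1, 6, 7}  B5 = {2, 3, 6, 7}
Tree: B1–B2, B1–B3, B1–B4, B3–B5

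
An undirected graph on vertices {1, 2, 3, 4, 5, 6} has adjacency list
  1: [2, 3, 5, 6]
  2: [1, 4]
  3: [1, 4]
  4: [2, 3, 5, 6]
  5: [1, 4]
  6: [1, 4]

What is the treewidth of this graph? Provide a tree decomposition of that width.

The largest bag has 3 vertices, giving width 2; this decomposition certifies tw(G) ≤ 2. Since 6–4–3–1–6 is a cycle in G, G is not acyclic. Forests are exactly the graphs of treewidth ≤ 1, so tw(G) ≥ 2. Hence tw(G) = 2 exactly.

Treewidth 2.
One such decomposition:
Bags: B1 = {1, 4, 6}  B2 = {1, 3, 4}  B3 = {1, 2, 4}  B4 = {1, 4, 5}
Tree: B1–B2, B2–B3, B3–B4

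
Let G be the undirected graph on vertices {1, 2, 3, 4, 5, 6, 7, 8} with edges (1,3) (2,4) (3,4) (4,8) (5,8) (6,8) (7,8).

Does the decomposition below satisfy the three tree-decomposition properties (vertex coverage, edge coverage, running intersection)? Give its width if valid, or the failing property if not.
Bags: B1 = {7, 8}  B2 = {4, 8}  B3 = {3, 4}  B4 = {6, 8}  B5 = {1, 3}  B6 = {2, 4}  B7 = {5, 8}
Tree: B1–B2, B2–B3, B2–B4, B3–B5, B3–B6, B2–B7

Every vertex of G appears in some bag (union = {1, 2, 3, 4, 5, 6, 7, 8}); every edge is covered by a bag; and for each vertex v the set of bags containing v is connected in the bag tree. The decomposition is therefore valid. The largest bag has 2 vertices, so the width is 1.

Yes; width 1.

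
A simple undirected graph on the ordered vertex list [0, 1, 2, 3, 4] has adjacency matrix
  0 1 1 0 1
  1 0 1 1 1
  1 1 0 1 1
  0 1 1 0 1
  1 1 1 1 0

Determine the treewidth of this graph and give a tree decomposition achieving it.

The largest bag has 4 vertices, giving width 3; this decomposition certifies tw(G) ≤ 3. For the lower bound, the 4 vertices {0, 1, 2, 4} are pairwise adjacent, and any tree decomposition puts a clique entirely inside one bag — forcing width ≥ 3. Hence tw(G) = 3 exactly.

Treewidth 3.
Bags: B1 = {1, 2, 3, 4}  B2 = {0, 1, 2, 4}
Tree: B1–B2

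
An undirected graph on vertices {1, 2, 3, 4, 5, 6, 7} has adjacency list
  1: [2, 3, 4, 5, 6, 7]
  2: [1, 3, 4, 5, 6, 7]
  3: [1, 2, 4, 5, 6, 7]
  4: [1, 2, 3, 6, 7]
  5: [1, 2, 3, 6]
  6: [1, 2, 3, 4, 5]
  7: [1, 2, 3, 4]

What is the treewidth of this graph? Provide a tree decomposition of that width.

Each bag holds 5 vertices, so the decomposition has width 4, which upper-bounds the treewidth. On the other hand G contains the 5-clique {1, 2, 3, 4, 6}. A clique must lie in a single bag of any decomposition, so no decomposition can have width below 4. Therefore the treewidth is 4.

Treewidth 4.
One optimal decomposition is:
Bags: B1 = {1, 2, 3, 5, 6}  B2 = {1, 2, 3, 4, 6}  B3 = {1, 2, 3, 4, 7}
Tree: B1–B2, B2–B3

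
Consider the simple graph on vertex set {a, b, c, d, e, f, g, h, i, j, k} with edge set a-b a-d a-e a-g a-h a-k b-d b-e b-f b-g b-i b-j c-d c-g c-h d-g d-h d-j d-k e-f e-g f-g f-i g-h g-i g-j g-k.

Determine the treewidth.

3

A width-3 tree decomposition is:
Bags: B1 = {a, b, d, g}  B2 = {a, b, e, g}  B3 = {a, d, g, h}  B4 = {b, d, g, j}  B5 = {c, d, g, h}  B6 = {b, e, f, g}  B7 = {b, f, g, i}  B8 = {a, d, g, k}
Tree: B1–B2, B1–B3, B1–B4, B3–B5, B2–B6, B6–B7, B1–B8
Each bag holds 4 vertices, so the decomposition has width 3, which upper-bounds the treewidth. On the other hand G contains the 4-clique {b, d, g, j}. A clique must lie in a single bag of any decomposition, so no decomposition can have width below 3. Hence tw(G) = 3 exactly.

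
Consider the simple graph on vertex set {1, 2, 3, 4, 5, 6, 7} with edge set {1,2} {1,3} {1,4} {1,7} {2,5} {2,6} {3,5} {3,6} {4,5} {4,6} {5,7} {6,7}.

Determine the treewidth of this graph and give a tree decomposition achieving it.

Each bag holds 4 vertices, so the decomposition has width 3, which upper-bounds the treewidth. For the lower bound: the 4 vertex sets {3,5}, {2,6}, {1}, {4} are disjoint, each induces a connected subgraph, and every pair is joined by at least one edge of G. Contracting each set to a single vertex therefore yields K_{4} as a minor, and since treewidth is minor-monotone, tw(G) ≥ tw(K_{4}) = 3. Hence tw(G) = 3 exactly.

Treewidth 3.
One optimal decomposition is:
Bags: B1 = {1, 3, 5, 6}  B2 = {1, 2, 5, 6}  B3 = {1, 4, 5, 6}  B4 = {1, 5, 6, 7}
Tree: B1–B2, B2–B3, B3–B4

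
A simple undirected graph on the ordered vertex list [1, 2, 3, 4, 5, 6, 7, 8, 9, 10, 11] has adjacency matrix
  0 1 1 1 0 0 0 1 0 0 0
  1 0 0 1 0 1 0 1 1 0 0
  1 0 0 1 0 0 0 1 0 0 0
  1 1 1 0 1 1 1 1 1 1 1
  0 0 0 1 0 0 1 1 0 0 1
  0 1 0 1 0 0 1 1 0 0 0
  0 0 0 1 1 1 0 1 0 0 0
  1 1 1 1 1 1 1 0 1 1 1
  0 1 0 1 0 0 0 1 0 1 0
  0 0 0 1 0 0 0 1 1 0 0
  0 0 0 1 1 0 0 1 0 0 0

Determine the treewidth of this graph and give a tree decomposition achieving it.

Treewidth 3.
One such decomposition:
Bags: B1 = {4, 5, 7, 8}  B2 = {4, 6, 7, 8}  B3 = {2, 4, 6, 8}  B4 = {2, 4, 8, 9}  B5 = {1, 2, 4, 8}  B6 = {1, 3, 4, 8}  B7 = {4, 5, 8, 11}  B8 = {4, 8, 9, 10}
Tree: B1–B2, B2–B3, B3–B4, B4–B5, B5–B6, B1–B7, B4–B8

The largest bag has 4 vertices, giving width 3; this decomposition certifies tw(G) ≤ 3. For the lower bound, the 4 vertices {1, 2, 4, 8} are pairwise adjacent, and any tree decomposition puts a clique entirely inside one bag — forcing width ≥ 3. Combining the bounds, tw(G) = 3.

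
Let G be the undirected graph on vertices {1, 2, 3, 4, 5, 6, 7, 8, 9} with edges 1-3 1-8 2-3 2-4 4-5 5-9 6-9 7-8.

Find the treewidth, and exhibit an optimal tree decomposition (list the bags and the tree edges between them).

Each bag holds 2 vertices, so the decomposition has width 1, which upper-bounds the treewidth. Any graph with an edge has treewidth ≥ 1, and G has the edge 6–9. Combining the bounds, tw(G) = 1.

Treewidth 1.
One such decomposition:
Bags: B1 = {6, 9}  B2 = {5, 9}  B3 = {4, 5}  B4 = {2, 4}  B5 = {2, 3}  B6 = {1, 3}  B7 = {1, 8}  B8 = {7, 8}
Tree: B1–B2, B2–B3, B3–B4, B4–B5, B5–B6, B6–B7, B7–B8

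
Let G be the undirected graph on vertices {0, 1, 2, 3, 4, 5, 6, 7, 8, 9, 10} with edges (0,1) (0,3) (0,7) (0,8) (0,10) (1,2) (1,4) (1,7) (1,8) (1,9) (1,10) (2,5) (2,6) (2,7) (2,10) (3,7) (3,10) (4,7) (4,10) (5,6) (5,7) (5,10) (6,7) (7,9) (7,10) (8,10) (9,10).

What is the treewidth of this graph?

3

A width-3 tree decomposition is:
Bags: B1 = {1, 2, 7, 10}  B2 = {1, 4, 7, 10}  B3 = {2, 5, 7, 10}  B4 = {0, 1, 7, 10}  B5 = {2, 5, 6, 7}  B6 = {1, 7, 9, 10}  B7 = {0, 1, 8, 10}  B8 = {0, 3, 7, 10}
Tree: B1–B2, B1–B3, B2–B4, B3–B5, B2–B6, B4–B7, B4–B8
Each bag holds 4 vertices, so the decomposition has width 3, which upper-bounds the treewidth. Conversely, {0, 1, 8, 10} is a clique of size 4, and the vertices of any clique must share a bag in every tree decomposition; so some bag has ≥ 4 vertices and tw(G) ≥ 3. Therefore the treewidth is 3.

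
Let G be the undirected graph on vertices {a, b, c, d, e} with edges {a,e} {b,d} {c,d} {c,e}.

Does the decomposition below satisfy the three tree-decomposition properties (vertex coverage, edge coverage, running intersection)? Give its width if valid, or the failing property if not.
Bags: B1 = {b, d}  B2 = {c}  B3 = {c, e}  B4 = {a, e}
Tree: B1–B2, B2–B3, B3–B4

A tree decomposition must satisfy three properties: every vertex lies in some bag; for every edge, both endpoints lie together in some bag; and for every vertex, the bags containing it form a connected subtree. Here edge (d,c) lies in no bag, so the decomposition is invalid.

No — edge (d,c) lies in no bag.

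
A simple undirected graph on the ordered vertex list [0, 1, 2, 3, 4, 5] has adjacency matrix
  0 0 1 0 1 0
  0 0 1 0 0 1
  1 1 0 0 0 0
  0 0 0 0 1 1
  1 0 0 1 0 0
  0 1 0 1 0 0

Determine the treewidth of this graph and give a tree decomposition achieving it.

Every bag has size at most 3, so the width is 3 − 1 = 2 and tw(G) ≤ 2. Since 0–4–3–5–1–2–0 is a cycle in G, G is not acyclic. Forests are exactly the graphs of treewidth ≤ 1, so tw(G) ≥ 2. The upper and lower bounds meet at 2, so that is the treewidth.

Treewidth 2.
One optimal decomposition is:
Bags: B1 = {0, 3, 4}  B2 = {0, 3, 5}  B3 = {0, 1, 5}  B4 = {0, 1, 2}
Tree: B1–B2, B2–B3, B3–B4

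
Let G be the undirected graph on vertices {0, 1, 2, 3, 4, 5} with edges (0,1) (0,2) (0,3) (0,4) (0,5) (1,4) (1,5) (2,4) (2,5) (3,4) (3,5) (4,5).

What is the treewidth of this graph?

3

A width-3 tree decomposition is:
Bags: B1 = {0, 1, 4, 5}  B2 = {0, 2, 4, 5}  B3 = {0, 3, 4, 5}
Tree: B1–B2, B1–B3
Every bag has size at most 4, so the width is 4 − 1 = 3 and tw(G) ≤ 3. For the lower bound, the 4 vertices {0, 1, 4, 5} are pairwise adjacent, and any tree decomposition puts a clique entirely inside one bag — forcing width ≥ 3. Hence tw(G) = 3 exactly.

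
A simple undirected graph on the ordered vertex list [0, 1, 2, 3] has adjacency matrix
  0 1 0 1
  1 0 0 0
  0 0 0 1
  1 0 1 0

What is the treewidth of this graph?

1

A width-1 tree decomposition is:
Bags: B1 = {0, 1}  B2 = {0, 3}  B3 = {2, 3}
Tree: B1–B2, B2–B3
Each bag holds 2 vertices, so the decomposition has width 1, which upper-bounds the treewidth. G has an edge, so its treewidth is at least 1. Combining the bounds, tw(G) = 1.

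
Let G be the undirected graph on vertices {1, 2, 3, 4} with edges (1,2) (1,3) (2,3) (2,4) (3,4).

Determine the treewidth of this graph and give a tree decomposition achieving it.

Each bag holds 3 vertices, so the decomposition has width 2, which upper-bounds the treewidth. For the lower bound, the 3 vertices {1, 2, 3} are pairwise adjacent, and any tree decomposition puts a clique entirely inside one bag — forcing width ≥ 2. The upper and lower bounds meet at 2, so that is the treewidth.

Treewidth 2.
One optimal decomposition is:
Bags: B1 = {1, 2, 3}  B2 = {2, 3, 4}
Tree: B1–B2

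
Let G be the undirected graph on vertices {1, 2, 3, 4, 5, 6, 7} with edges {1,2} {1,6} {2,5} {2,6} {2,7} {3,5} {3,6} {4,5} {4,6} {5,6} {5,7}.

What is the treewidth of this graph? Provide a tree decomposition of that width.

The largest bag has 3 vertices, giving width 2; this decomposition certifies tw(G) ≤ 2. On the other hand G contains the 3-clique {1, 2, 6}. A clique must lie in a single bag of any decomposition, so no decomposition can have width below 2. The upper and lower bounds meet at 2, so that is the treewidth.

Treewidth 2.
Bags: B1 = {2, 5, 6}  B2 = {4, 5, 6}  B3 = {2, 5, 7}  B4 = {3, 5, 6}  B5 = {1, 2, 6}
Tree: B1–B2, B1–B3, B2–B4, B1–B5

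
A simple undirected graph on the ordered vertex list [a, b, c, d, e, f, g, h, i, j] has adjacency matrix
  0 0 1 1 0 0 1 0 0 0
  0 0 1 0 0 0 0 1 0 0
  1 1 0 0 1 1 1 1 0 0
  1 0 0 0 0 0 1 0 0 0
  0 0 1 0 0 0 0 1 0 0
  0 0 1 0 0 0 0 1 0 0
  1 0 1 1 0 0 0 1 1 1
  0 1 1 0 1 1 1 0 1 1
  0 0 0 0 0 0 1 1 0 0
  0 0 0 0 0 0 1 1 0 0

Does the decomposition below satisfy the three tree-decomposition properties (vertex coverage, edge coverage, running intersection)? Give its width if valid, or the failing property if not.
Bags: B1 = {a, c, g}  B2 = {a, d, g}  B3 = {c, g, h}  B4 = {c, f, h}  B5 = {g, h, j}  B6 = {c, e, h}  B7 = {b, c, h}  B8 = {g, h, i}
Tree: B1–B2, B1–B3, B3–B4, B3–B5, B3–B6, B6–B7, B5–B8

Yes; width 2.

Every vertex of G appears in some bag (union = {a, b, c, d, e, f, g, h, i, j}); every edge is covered by a bag; and for each vertex v the set of bags containing v is connected in the bag tree. The decomposition is therefore valid. The largest bag has 3 vertices, so the width is 2.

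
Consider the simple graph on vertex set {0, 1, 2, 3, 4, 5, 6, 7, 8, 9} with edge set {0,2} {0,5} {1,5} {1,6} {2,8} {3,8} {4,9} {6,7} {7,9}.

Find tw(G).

A width-1 tree decomposition is:
Bags: B1 = {4, 9}  B2 = {7, 9}  B3 = {6, 7}  B4 = {1, 6}  B5 = {1, 5}  B6 = {0, 5}  B7 = {0, 2}  B8 = {2, 8}  B9 = {3, 8}
Tree: B1–B2, B2–B3, B3–B4, B4–B5, B5–B6, B6–B7, B7–B8, B8–B9
Each bag holds 2 vertices, so the decomposition has width 1, which upper-bounds the treewidth. Any graph with an edge has treewidth ≥ 1, and G has the edge 4–9. Combining the bounds, tw(G) = 1.

1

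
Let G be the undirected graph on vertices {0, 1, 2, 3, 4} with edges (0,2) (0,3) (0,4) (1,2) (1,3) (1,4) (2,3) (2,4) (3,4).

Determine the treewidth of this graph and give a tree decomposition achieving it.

Each bag holds 4 vertices, so the decomposition has width 3, which upper-bounds the treewidth. For the lower bound, the 4 vertices {0, 2, 3, 4} are pairwise adjacent, and any tree decomposition puts a clique entirely inside one bag — forcing width ≥ 3. The upper and lower bounds meet at 3, so that is the treewidth.

Treewidth 3.
One such decomposition:
Bags: B1 = {1, 2, 3, 4}  B2 = {0, 2, 3, 4}
Tree: B1–B2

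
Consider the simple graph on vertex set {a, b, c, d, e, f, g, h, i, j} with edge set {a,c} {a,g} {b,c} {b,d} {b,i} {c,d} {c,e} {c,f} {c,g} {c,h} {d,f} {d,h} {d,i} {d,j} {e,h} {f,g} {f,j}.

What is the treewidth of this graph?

A width-2 tree decomposition is:
Bags: B1 = {c, d, f}  B2 = {c, f, g}  B3 = {b, c, d}  B4 = {b, d, i}  B5 = {c, d, h}  B6 = {a, c, g}  B7 = {d, f, j}  B8 = {c, e, h}
Tree: B1–B2, B1–B3, B3–B4, B3–B5, B2–B6, B1–B7, B5–B8
Every bag has size at most 3, so the width is 3 − 1 = 2 and tw(G) ≤ 2. Conversely, {d, f, j} is a clique of size 3, and the vertices of any clique must share a bag in every tree decomposition; so some bag has ≥ 3 vertices and tw(G) ≥ 2. Therefore the treewidth is 2.

2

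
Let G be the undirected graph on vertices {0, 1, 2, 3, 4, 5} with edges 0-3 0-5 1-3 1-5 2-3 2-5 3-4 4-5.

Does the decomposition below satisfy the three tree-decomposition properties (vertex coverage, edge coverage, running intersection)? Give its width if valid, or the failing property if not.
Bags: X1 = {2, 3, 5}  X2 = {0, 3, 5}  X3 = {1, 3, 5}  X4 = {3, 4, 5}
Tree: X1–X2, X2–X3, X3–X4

Checking the three conditions: (i) the bags cover all of {0, 1, 2, 3, 4, 5}; (ii) for each edge, some bag contains both endpoints; (iii) the bags containing any fixed vertex form a subtree. All hold, so the decomposition is valid with width 3 − 1 = 2.

Yes; width 2.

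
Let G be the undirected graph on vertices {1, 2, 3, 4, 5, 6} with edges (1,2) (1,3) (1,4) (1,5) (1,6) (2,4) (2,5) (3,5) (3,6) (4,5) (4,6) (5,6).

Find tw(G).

3

A width-3 tree decomposition is:
Bags: B1 = {1, 4, 5, 6}  B2 = {1, 2, 4, 5}  B3 = {1, 3, 5, 6}
Tree: B1–B2, B1–B3
Each bag holds 4 vertices, so the decomposition has width 3, which upper-bounds the treewidth. On the other hand G contains the 4-clique {1, 3, 5, 6}. A clique must lie in a single bag of any decomposition, so no decomposition can have width below 3. Combining the bounds, tw(G) = 3.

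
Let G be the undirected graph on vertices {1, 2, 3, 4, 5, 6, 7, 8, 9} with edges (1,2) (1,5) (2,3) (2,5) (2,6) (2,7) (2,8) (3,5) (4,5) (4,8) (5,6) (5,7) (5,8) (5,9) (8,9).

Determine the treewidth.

A width-2 tree decomposition is:
Bags: B1 = {1, 2, 5}  B2 = {2, 3, 5}  B3 = {2, 5, 8}  B4 = {4, 5, 8}  B5 = {2, 5, 7}  B6 = {5, 8, 9}  B7 = {2, 5, 6}
Tree: B1–B2, B1–B3, B3–B4, B3–B5, B3–B6, B1–B7
Every bag has size at most 3, so the width is 3 − 1 = 2 and tw(G) ≤ 2. For the lower bound, the 3 vertices {5, 8, 9} are pairwise adjacent, and any tree decomposition puts a clique entirely inside one bag — forcing width ≥ 2. Hence tw(G) = 2 exactly.

2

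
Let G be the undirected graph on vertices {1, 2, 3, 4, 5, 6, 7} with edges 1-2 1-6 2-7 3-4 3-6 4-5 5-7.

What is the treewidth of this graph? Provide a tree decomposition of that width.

Treewidth 2.
One such decomposition:
Bags: B1 = {1, 3, 6}  B2 = {1, 3, 4}  B3 = {1, 4, 5}  B4 = {1, 5, 7}  B5 = {1, 2, 7}
Tree: B1–B2, B2–B3, B3–B4, B4–B5

Every bag has size at most 3, so the width is 3 − 1 = 2 and tw(G) ≤ 2. Since 1–6–3–4–5–7–2–1 is a cycle in G, G is not acyclic. Forests are exactly the graphs of treewidth ≤ 1, so tw(G) ≥ 2. Combining the bounds, tw(G) = 2.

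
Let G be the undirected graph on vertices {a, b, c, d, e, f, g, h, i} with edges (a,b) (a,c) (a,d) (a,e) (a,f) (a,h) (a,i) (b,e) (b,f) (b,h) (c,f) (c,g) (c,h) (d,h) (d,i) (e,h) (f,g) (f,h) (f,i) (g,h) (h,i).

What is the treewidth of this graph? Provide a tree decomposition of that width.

Each bag holds 4 vertices, so the decomposition has width 3, which upper-bounds the treewidth. On the other hand G contains the 4-clique {c, f, g, h}. A clique must lie in a single bag of any decomposition, so no decomposition can have width below 3. Combining the bounds, tw(G) = 3.

Treewidth 3.
One optimal decomposition is:
Bags: B1 = {a, f, h, i}  B2 = {a, d, h, i}  B3 = {a, c, f, h}  B4 = {a, b, f, h}  B5 = {a, b, e, h}  B6 = {c, f, g, h}
Tree: B1–B2, B1–B3, B3–B4, B4–B5, B3–B6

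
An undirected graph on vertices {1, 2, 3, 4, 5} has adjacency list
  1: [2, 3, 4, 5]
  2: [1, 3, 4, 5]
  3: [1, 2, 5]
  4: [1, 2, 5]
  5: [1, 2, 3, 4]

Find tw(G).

3

A width-3 tree decomposition is:
Bags: B1 = {1, 2, 3, 5}  B2 = {1, 2, 4, 5}
Tree: B1–B2
Each bag holds 4 vertices, so the decomposition has width 3, which upper-bounds the treewidth. For the lower bound, the 4 vertices {1, 2, 3, 5} are pairwise adjacent, and any tree decomposition puts a clique entirely inside one bag — forcing width ≥ 3. The upper and lower bounds meet at 3, so that is the treewidth.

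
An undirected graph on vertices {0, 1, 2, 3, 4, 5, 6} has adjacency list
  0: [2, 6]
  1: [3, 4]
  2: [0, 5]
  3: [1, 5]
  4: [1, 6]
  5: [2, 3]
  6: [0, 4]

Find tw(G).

2

A width-2 tree decomposition is:
Bags: B1 = {0, 4, 6}  B2 = {0, 2, 4}  B3 = {2, 4, 5}  B4 = {3, 4, 5}  B5 = {1, 3, 4}
Tree: B1–B2, B2–B3, B3–B4, B4–B5
Each bag holds 3 vertices, so the decomposition has width 2, which upper-bounds the treewidth. The edges 4–6–0–2–5–3–1–4 form a cycle, so G is not a tree and its treewidth is at least 2. Therefore the treewidth is 2.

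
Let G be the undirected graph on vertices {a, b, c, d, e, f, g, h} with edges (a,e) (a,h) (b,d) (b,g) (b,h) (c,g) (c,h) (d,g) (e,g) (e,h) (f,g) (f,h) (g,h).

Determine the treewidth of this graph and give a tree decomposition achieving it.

Each bag holds 3 vertices, so the decomposition has width 2, which upper-bounds the treewidth. Conversely, {b, d, g} is a clique of size 3, and the vertices of any clique must share a bag in every tree decomposition; so some bag has ≥ 3 vertices and tw(G) ≥ 2. Combining the bounds, tw(G) = 2.

Treewidth 2.
One such decomposition:
Bags: B1 = {b, g, h}  B2 = {c, g, h}  B3 = {b, d, g}  B4 = {e, g, h}  B5 = {f, g, h}  B6 = {a, e, h}
Tree: B1–B2, B1–B3, B2–B4, B1–B5, B4–B6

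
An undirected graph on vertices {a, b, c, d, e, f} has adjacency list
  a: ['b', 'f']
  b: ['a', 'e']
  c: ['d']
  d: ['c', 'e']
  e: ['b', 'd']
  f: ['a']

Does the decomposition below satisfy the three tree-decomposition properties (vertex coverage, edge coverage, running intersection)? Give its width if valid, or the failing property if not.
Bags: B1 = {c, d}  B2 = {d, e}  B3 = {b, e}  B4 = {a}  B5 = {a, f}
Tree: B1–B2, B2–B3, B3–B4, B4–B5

No — edge (b,a) lies in no bag.

A tree decomposition must satisfy three properties: every vertex lies in some bag; for every edge, both endpoints lie together in some bag; and for every vertex, the bags containing it form a connected subtree. Here edge (b,a) lies in no bag, so the decomposition is invalid.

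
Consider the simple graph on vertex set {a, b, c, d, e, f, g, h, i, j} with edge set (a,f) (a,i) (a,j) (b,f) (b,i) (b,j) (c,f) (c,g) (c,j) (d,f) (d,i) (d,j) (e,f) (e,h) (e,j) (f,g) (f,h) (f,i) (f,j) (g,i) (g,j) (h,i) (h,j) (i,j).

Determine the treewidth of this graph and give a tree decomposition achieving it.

Treewidth 3.
Bags: B1 = {d, f, i, j}  B2 = {f, h, i, j}  B3 = {f, g, i, j}  B4 = {b, f, i, j}  B5 = {a, f, i, j}  B6 = {c, f, g, j}  B7 = {e, f, h, j}
Tree: B1–B2, B1–B3, B3–B4, B3–B5, B3–B6, B2–B7

Every bag has size at most 4, so the width is 4 − 1 = 3 and tw(G) ≤ 3. Conversely, {e, f, h, j} is a clique of size 4, and the vertices of any clique must share a bag in every tree decomposition; so some bag has ≥ 4 vertices and tw(G) ≥ 3. Therefore the treewidth is 3.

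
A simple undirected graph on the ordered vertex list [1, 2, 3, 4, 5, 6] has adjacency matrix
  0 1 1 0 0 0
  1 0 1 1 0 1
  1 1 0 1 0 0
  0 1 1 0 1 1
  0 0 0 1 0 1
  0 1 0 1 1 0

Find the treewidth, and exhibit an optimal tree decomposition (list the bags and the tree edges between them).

Each bag holds 3 vertices, so the decomposition has width 2, which upper-bounds the treewidth. Conversely, {1, 2, 3} is a clique of size 3, and the vertices of any clique must share a bag in every tree decomposition; so some bag has ≥ 3 vertices and tw(G) ≥ 2. Therefore the treewidth is 2.

Treewidth 2.
One such decomposition:
Bags: B1 = {2, 4, 6}  B2 = {2, 3, 4}  B3 = {4, 5, 6}  B4 = {1, 2, 3}
Tree: B1–B2, B1–B3, B2–B4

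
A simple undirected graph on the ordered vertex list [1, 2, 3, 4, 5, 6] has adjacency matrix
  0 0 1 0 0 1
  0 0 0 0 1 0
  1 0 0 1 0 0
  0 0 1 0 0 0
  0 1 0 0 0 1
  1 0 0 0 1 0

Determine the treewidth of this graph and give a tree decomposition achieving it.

Treewidth 1.
One optimal decomposition is:
Bags: B1 = {3, 4}  B2 = {1, 3}  B3 = {1, 6}  B4 = {5, 6}  B5 = {2, 5}
Tree: B1–B2, B2–B3, B3–B4, B4–B5

Each bag holds 2 vertices, so the decomposition has width 1, which upper-bounds the treewidth. Any graph with an edge has treewidth ≥ 1, and G has the edge 4–3. Combining the bounds, tw(G) = 1.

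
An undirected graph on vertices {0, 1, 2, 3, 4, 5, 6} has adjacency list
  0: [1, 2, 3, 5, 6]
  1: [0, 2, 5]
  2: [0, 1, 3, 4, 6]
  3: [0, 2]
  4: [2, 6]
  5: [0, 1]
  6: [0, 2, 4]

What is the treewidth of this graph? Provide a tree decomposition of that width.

Treewidth 2.
Bags: B1 = {0, 2, 6}  B2 = {0, 2, 3}  B3 = {0, 1, 2}  B4 = {0, 1, 5}  B5 = {2, 4, 6}
Tree: B1–B2, B2–B3, B3–B4, B1–B5

Each bag holds 3 vertices, so the decomposition has width 2, which upper-bounds the treewidth. For the lower bound, the 3 vertices {0, 1, 2} are pairwise adjacent, and any tree decomposition puts a clique entirely inside one bag — forcing width ≥ 2. Therefore the treewidth is 2.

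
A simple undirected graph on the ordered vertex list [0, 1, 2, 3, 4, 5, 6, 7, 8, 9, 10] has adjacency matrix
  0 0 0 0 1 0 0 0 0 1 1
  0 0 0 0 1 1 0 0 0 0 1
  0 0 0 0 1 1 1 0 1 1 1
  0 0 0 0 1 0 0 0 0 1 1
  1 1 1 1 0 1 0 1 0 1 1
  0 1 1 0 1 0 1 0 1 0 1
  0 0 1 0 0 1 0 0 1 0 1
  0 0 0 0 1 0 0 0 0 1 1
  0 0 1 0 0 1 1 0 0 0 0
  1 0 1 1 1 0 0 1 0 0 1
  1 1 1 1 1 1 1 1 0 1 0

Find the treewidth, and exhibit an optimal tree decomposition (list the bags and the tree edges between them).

Treewidth 3.
Bags: B1 = {2, 4, 5, 10}  B2 = {2, 5, 6, 10}  B3 = {1, 4, 5, 10}  B4 = {2, 4, 9, 10}  B5 = {3, 4, 9, 10}  B6 = {4, 7, 9, 10}  B7 = {2, 5, 6, 8}  B8 = {0, 4, 9, 10}
Tree: B1–B2, B1–B3, B1–B4, B4–B5, B4–B6, B2–B7, B4–B8

The largest bag has 4 vertices, giving width 3; this decomposition certifies tw(G) ≤ 3. For the lower bound, the 4 vertices {2, 5, 6, 8} are pairwise adjacent, and any tree decomposition puts a clique entirely inside one bag — forcing width ≥ 3. Hence tw(G) = 3 exactly.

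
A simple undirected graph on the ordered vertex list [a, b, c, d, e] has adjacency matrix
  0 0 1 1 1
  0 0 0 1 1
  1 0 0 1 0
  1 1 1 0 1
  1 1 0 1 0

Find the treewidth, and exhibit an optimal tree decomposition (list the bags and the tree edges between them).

The largest bag has 3 vertices, giving width 2; this decomposition certifies tw(G) ≤ 2. On the other hand G contains the 3-clique {a, d, e}. A clique must lie in a single bag of any decomposition, so no decomposition can have width below 2. The upper and lower bounds meet at 2, so that is the treewidth.

Treewidth 2.
Bags: B1 = {b, d, e}  B2 = {a, d, e}  B3 = {a, c, d}
Tree: B1–B2, B2–B3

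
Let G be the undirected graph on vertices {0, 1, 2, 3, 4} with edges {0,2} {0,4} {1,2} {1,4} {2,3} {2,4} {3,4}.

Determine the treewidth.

2

A width-2 tree decomposition is:
Bags: B1 = {2, 3, 4}  B2 = {1, 2, 4}  B3 = {0, 2, 4}
Tree: B1–B2, B2–B3
Every bag has size at most 3, so the width is 3 − 1 = 2 and tw(G) ≤ 2. For the lower bound, the 3 vertices {0, 2, 4} are pairwise adjacent, and any tree decomposition puts a clique entirely inside one bag — forcing width ≥ 2. Hence tw(G) = 2 exactly.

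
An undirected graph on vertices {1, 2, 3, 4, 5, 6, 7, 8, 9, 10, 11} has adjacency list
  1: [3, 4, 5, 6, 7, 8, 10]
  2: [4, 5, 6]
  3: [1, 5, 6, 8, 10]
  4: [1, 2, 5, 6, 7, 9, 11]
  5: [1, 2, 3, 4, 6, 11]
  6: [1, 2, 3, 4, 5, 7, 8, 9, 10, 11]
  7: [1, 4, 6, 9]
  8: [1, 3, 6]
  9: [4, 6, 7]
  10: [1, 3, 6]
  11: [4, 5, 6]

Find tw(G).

A width-3 tree decomposition is:
Bags: B1 = {1, 3, 5, 6}  B2 = {1, 4, 5, 6}  B3 = {1, 3, 6, 10}  B4 = {1, 3, 6, 8}  B5 = {1, 4, 6, 7}  B6 = {2, 4, 5, 6}  B7 = {4, 5, 6, 11}  B8 = {4, 6, 7, 9}
Tree: B1–B2, B1–B3, B3–B4, B2–B5, B2–B6, B2–B7, B5–B8
Each bag holds 4 vertices, so the decomposition has width 3, which upper-bounds the treewidth. On the other hand G contains the 4-clique {1, 3, 6, 8}. A clique must lie in a single bag of any decomposition, so no decomposition can have width below 3. Combining the bounds, tw(G) = 3.

3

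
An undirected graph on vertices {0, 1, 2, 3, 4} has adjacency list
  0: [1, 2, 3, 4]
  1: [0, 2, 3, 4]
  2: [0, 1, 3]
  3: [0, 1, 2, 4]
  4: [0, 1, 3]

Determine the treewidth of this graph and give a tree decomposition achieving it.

Each bag holds 4 vertices, so the decomposition has width 3, which upper-bounds the treewidth. On the other hand G contains the 4-clique {0, 1, 2, 3}. A clique must lie in a single bag of any decomposition, so no decomposition can have width below 3. Hence tw(G) = 3 exactly.

Treewidth 3.
One optimal decomposition is:
Bags: B1 = {0, 1, 2, 3}  B2 = {0, 1, 3, 4}
Tree: B1–B2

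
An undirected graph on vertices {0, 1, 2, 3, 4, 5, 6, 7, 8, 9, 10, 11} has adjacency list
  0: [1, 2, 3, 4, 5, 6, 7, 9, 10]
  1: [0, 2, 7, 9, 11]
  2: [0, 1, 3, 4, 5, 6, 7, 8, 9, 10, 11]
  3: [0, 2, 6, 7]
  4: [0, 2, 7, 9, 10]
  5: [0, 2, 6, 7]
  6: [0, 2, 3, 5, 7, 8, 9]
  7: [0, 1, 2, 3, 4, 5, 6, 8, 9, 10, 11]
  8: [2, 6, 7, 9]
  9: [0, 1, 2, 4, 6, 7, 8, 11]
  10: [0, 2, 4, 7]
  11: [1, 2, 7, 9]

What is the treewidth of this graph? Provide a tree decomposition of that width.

Treewidth 4.
One optimal decomposition is:
Bags: B1 = {0, 2, 4, 7, 10}  B2 = {0, 2, 4, 7, 9}  B3 = {0, 2, 6, 7, 9}  B4 = {0, 2, 5, 6, 7}  B5 = {0, 2, 3, 6, 7}  B6 = {0, 1, 2, 7, 9}  B7 = {2, 6, 7, 8, 9}  B8 = {1, 2, 7, 9, 11}
Tree: B1–B2, B2–B3, B3–B4, B3–B5, B3–B6, B3–B7, B6–B8

Each bag holds 5 vertices, so the decomposition has width 4, which upper-bounds the treewidth. Conversely, {0, 1, 2, 7, 9} is a clique of size 5, and the vertices of any clique must share a bag in every tree decomposition; so some bag has ≥ 5 vertices and tw(G) ≥ 4. Hence tw(G) = 4 exactly.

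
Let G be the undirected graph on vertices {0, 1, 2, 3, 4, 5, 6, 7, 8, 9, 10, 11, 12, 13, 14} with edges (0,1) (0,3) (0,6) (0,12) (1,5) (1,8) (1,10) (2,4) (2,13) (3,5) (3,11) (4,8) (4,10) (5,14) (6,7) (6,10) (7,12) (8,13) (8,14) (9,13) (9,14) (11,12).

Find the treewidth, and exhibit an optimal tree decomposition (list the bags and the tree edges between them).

The largest bag has 4 vertices, giving width 3; this decomposition certifies tw(G) ≤ 3. For the lower bound: the 4 vertex sets {7,11,12}, {3}, {0}, {1,5,6,10} are disjoint, each induces a connected subgraph, and every pair is joined by at least one edge of G. Contracting each set to a single vertex therefore yields K_{4} as a minor, and since treewidth is minor-monotone, tw(G) ≥ tw(K_{4}) = 3. Combining the bounds, tw(G) = 3.

Treewidth 3.
One optimal decomposition is:
Bags: B1 = {3, 7, 11, 12}  B2 = {0, 3, 7, 12}  B3 = {0, 3, 6, 7}  B4 = {0, 3, 5, 6}  B5 = {0, 1, 5, 6}  B6 = {1, 5, 6, 10}  B7 = {1, 5, 10, 14}  B8 = {1, 8, 10, 14}  B9 = {4, 8, 10, 14}  B10 = {4, 8, 9, 14}  B11 = {4, 8, 9, 13}  B12 = {2, 4, 9, 13}
Tree: B1–B2, B2–B3, B3–B4, B4–B5, B5–B6, B6–B7, B7–B8, B8–B9, B9–B10, B10–B11, B11–B12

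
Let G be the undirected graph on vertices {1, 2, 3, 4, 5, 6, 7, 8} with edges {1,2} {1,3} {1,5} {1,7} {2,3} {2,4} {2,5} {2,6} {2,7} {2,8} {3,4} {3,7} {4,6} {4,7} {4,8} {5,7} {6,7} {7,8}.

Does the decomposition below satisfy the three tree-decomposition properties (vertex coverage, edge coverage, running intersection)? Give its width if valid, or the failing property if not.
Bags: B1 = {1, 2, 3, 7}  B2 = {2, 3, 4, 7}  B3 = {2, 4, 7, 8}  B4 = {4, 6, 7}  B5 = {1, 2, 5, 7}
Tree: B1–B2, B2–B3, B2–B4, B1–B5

A tree decomposition must satisfy three properties: every vertex lies in some bag; for every edge, both endpoints lie together in some bag; and for every vertex, the bags containing it form a connected subtree. Here edge (2,6) lies in no bag, so the decomposition is invalid.

No — edge (2,6) lies in no bag.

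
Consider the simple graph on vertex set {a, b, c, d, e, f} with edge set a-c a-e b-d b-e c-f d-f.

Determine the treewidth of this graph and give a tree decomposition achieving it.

Treewidth 2.
One optimal decomposition is:
Bags: B1 = {a, c, f}  B2 = {a, e, f}  B3 = {b, e, f}  B4 = {b, d, f}
Tree: B1–B2, B2–B3, B3–B4

Each bag holds 3 vertices, so the decomposition has width 2, which upper-bounds the treewidth. The edges f–c–a–e–b–d–f form a cycle, so G is not a tree and its treewidth is at least 2. Hence tw(G) = 2 exactly.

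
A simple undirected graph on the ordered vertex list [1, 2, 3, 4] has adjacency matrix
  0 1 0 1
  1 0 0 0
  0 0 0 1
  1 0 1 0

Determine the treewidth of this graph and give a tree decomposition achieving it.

Every bag has size at most 2, so the width is 2 − 1 = 1 and tw(G) ≤ 1. G has an edge, so its treewidth is at least 1. Combining the bounds, tw(G) = 1.

Treewidth 1.
One optimal decomposition is:
Bags: B1 = {1, 4}  B2 = {3, 4}  B3 = {1, 2}
Tree: B1–B2, B1–B3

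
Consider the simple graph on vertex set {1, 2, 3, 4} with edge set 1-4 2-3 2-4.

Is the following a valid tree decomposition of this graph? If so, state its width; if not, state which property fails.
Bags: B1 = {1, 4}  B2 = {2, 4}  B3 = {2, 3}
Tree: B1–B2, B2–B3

Vertex coverage: the bags together contain {1, 2, 3, 4}, the full vertex set. Edge coverage: each edge of G has both endpoints in at least one bag. Running intersection: for every vertex, the bags containing it form a connected subtree. All three properties hold, so this is a valid tree decomposition of width max|bag| − 1 = 1, and hence tw(G) ≤ 1.

Yes; width 1.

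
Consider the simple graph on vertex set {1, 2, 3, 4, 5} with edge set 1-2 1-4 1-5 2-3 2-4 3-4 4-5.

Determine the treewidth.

2

A width-2 tree decomposition is:
Bags: B1 = {2, 3, 4}  B2 = {1, 2, 4}  B3 = {1, 4, 5}
Tree: B1–B2, B2–B3
The largest bag has 3 vertices, giving width 2; this decomposition certifies tw(G) ≤ 2. On the other hand G contains the 3-clique {1, 2, 4}. A clique must lie in a single bag of any decomposition, so no decomposition can have width below 2. The upper and lower bounds meet at 2, so that is the treewidth.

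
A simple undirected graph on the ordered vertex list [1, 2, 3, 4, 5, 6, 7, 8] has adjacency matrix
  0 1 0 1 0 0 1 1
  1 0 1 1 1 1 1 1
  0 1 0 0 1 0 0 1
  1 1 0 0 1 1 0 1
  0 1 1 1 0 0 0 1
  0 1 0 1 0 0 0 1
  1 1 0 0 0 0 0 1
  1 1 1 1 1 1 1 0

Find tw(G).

A width-3 tree decomposition is:
Bags: B1 = {2, 4, 6, 8}  B2 = {2, 4, 5, 8}  B3 = {1, 2, 4, 8}  B4 = {2, 3, 5, 8}  B5 = {1, 2, 7, 8}
Tree: B1–B2, B2–B3, B2–B4, B3–B5
Each bag holds 4 vertices, so the decomposition has width 3, which upper-bounds the treewidth. On the other hand G contains the 4-clique {2, 3, 5, 8}. A clique must lie in a single bag of any decomposition, so no decomposition can have width below 3. Therefore the treewidth is 3.

3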